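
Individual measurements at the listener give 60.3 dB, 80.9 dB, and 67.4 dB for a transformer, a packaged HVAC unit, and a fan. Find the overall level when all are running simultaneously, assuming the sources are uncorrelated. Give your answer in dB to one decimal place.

For uncorrelated sources the intensities add, so convert each level to linear form, sum, and take 10·log₁₀ of the total.
Σ 10^(L/10) = 10^(60.3/10) + 10^(80.9/10) + 10^(67.4/10) = 1.296e+08.
L_total = 10·log₁₀(1.296e+08) = 81.13 dB.

81.1 dB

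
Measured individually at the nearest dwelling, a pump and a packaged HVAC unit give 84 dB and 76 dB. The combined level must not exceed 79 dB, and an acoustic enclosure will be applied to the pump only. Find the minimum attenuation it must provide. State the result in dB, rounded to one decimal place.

8.0 dB

Everything except the pump sums to 10^(76/10) = 3.981e+07 in linear terms, 76.00 dB.
To meet 79 dB overall, the treated pump may contribute at most 10^(79/10) − 3.981e+07 = 3.962e+07, i.e. 75.98 dB.
So the pump must be reduced from 84 to 75.98 dB: IL = 8.02 dB.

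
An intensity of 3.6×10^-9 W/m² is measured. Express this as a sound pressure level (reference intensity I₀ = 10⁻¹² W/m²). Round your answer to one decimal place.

I/I₀ = 3.6×10^-9/10⁻¹² = 3.6×10^3, and L = 10·log₁₀(I/I₀).
L = 10·(0.5563 + 3) = 35.56 dB.

35.6 dB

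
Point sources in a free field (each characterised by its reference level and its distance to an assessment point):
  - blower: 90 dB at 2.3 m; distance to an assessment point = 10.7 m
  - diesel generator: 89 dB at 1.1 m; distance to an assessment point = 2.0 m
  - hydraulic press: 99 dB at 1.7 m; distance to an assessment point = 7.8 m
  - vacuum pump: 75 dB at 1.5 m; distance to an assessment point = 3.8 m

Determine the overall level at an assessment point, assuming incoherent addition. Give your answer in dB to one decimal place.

88.3 dB

Apply inverse-square spreading to bring every level to the receiver, then sum 10^(L/10).
blower: 90 − 20·log₁₀(10.7/2.3) = 90 − 13.35 = 76.65 dB.
diesel generator: 89 − 20·log₁₀(2.0/1.1) = 89 − 5.19 = 83.81 dB.
hydraulic press: 99 − 20·log₁₀(7.8/1.7) = 99 − 13.23 = 85.77 dB.
vacuum pump: 75 − 20·log₁₀(3.8/1.5) = 75 − 8.07 = 66.93 dB.
Σ 10^(L/10) = 6.687e+08 → L_total = 10·log₁₀(6.687e+08) = 88.25 dB.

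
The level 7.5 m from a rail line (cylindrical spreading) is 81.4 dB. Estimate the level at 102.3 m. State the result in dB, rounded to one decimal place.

Cylindrical spreading from a line source gives a 10·log₁₀(r₂/r₁) drop.
L₂ = 81.4 − 10·log₁₀(102.3/7.5) = 81.4 − 11.348 = 70.05 dB.

70.1 dB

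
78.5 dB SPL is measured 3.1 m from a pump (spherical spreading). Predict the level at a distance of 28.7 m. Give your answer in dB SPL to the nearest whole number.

Point-source attenuation: ΔL = 20·log₁₀(r₂/r₁) = 20·log₁₀(28.7/3.1) = 19.330 dB.
L₂ = 78.5 − 20·log₁₀(28.7/3.1) = 78.5 − 19.330 = 59.17 dB SPL.

59 dB SPL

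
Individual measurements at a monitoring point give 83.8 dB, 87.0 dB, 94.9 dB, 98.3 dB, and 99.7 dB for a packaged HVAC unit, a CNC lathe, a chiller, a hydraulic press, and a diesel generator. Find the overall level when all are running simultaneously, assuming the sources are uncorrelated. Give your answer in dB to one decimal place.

Incoherent sources combine by intensity addition: L_total = 10·log₁₀(Σ 10^(L_i/10)).
Σ 10^(L/10) = 10^(83.8/10) + 10^(87.0/10) + 10^(94.9/10) + 10^(98.3/10) + 10^(99.7/10) = 1.992e+10.
L_total = 10·log₁₀(1.992e+10) = 102.99 dB.

103.0 dB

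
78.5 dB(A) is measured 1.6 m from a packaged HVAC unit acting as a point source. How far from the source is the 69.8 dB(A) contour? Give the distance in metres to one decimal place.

For a point source L₁ − L₂ = 20·log₁₀(r₂/r₁), so r₂ = r₁·10^((L₁−L₂)/20).
r₂ = 1.6·10^((78.5−69.8)/20) = 1.6·10^(8.7/20) = 4.36 m.

4.4 m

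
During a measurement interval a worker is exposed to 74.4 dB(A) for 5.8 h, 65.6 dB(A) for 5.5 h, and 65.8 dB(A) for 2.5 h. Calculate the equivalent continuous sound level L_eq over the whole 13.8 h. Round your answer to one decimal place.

Weight each interval's intensity by its duration and average over T = 13.8 h:
Σ tᵢ·10^(Lᵢ/10) = 5.8·10^(74.4/10) + 5.5·10^(65.6/10) + 2.5·10^(65.8/10) = 1.892e+08.
L_eq = 10·log₁₀(1.892e+08/13.8) = 71.37 dB(A).

71.4 dB(A)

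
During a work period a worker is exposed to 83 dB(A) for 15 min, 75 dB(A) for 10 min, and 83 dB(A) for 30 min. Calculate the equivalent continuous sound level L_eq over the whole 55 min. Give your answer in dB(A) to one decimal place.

Weight each interval's intensity by its duration and average over T = 55 min:
Σ tᵢ·10^(Lᵢ/10) = 15·10^(83/10) + 10·10^(75/10) + 30·10^(83/10) = 9.295e+09.
L_eq = 10·log₁₀(9.295e+09/55) = 82.28 dB(A).

82.3 dB(A)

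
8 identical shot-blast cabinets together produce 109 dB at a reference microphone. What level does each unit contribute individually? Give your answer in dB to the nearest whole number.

8 equal contributions raise the level by 10·log₁₀ 8 = 9.031 dB, so each unit alone gives 109 − 9.031.

100 dB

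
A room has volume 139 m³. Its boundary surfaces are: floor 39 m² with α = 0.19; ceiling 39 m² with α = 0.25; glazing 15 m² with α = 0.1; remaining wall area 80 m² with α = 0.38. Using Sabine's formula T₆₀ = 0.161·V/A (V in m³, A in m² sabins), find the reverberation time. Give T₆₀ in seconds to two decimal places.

A = Σ Sᵢαᵢ = 39·0.19 + 39·0.25 + 15·0.1 + 80·0.38 = 49.06 m².
T₆₀ = 0.161 × 139 / 49.06 = 0.456 s.

0.46 s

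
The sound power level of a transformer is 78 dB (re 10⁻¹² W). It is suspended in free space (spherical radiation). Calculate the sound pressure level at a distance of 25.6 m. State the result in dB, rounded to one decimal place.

38.8 dB

Free-field spherical radiation: L_p = L_w − 10·log₁₀(4π·r²), r = 25.6 m.
4π·r² = 8235 m², 10·log₁₀ of that is 39.157 dB.
L_p = 78 − 39.157 = 38.84 dB.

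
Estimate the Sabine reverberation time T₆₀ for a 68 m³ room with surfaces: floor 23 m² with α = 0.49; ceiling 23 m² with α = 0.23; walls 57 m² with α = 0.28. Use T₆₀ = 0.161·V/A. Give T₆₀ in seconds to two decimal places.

0.34 s

A = Σ Sᵢαᵢ = 23·0.49 + 23·0.23 + 57·0.28 = 32.52 m².
T₆₀ = 0.161 × 68 / 32.52 = 0.337 s.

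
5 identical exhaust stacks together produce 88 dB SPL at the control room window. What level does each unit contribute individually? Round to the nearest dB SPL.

81 dB SPL

5 equal contributions raise the level by 10·log₁₀ 5 = 6.990 dB, so each unit alone gives 88 − 6.990.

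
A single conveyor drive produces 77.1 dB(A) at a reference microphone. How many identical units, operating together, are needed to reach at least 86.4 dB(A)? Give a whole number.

The shortfall is 86.4 − 77.1 = 9.3 dB, and N units add 10·log₁₀ N, so need 10·log₁₀ N ≥ 9.3.
N ≥ 10^(9.3/10) = 8.511, so N = 9.

9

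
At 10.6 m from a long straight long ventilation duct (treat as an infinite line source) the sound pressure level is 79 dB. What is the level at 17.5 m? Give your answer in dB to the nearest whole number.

77 dB

Cylindrical spreading from a line source gives a 10·log₁₀(r₂/r₁) drop.
L₂ = 79 − 10·log₁₀(17.5/10.6) = 79 − 2.177 = 76.82 dB.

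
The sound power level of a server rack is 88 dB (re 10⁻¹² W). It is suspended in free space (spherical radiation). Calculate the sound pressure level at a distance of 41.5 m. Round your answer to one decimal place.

L_p = L_w − 10·log₁₀(4π·r²) with r = 41.5 m.
4π·r² = 2.164e+04 m², 10·log₁₀ of that is 43.353 dB.
L_p = 88 − 43.353 = 44.65 dB.

44.6 dB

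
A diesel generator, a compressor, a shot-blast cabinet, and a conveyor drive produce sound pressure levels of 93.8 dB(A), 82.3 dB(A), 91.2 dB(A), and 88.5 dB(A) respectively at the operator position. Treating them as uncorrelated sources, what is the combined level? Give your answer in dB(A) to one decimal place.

Incoherent sources combine by intensity addition: L_total = 10·log₁₀(Σ 10^(L_i/10)).
Σ 10^(L/10) = 10^(93.8/10) + 10^(82.3/10) + 10^(91.2/10) + 10^(88.5/10) = 4.595e+09.
L_total = 10·log₁₀(4.595e+09) = 96.62 dB(A).

96.6 dB(A)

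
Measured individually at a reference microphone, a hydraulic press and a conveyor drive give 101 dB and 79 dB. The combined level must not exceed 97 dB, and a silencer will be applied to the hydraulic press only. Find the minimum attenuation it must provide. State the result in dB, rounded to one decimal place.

The untreated sources together contribute 10^(79/10) = 7.943e+07, i.e. 79.00 dB.
To meet 97 dB overall, the treated hydraulic press may contribute at most 10^(97/10) − 7.943e+07 = 4.932e+09, i.e. 96.93 dB.
Required insertion loss = 101 − 96.93 = 4.07 dB.

4.1 dB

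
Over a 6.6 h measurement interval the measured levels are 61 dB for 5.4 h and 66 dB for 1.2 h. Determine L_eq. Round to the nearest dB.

62 dB

Weight each interval's intensity by its duration and average over T = 6.6 h:
Σ tᵢ·10^(Lᵢ/10) = 5.4·10^(61/10) + 1.2·10^(66/10) = 1.158e+07.
L_eq = 10·log₁₀(1.158e+07/6.6) = 62.44 dB.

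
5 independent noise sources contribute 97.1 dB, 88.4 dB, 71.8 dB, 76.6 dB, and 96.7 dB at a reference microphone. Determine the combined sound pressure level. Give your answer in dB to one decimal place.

Incoherent sources combine by intensity addition: L_total = 10·log₁₀(Σ 10^(L_i/10)).
Σ 10^(L/10) = 10^(97.1/10) + 10^(88.4/10) + 10^(71.8/10) + 10^(76.6/10) + 10^(96.7/10) = 1.056e+10.
L_total = 10·log₁₀(1.056e+10) = 100.24 dB.

100.2 dB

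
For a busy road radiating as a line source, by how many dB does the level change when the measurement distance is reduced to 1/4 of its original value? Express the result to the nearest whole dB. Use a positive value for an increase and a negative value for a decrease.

With cylindrical spreading the level changes by −10·log₁₀(r₂/r₁).
ΔL = −10·log₁₀(0.25) = +6.02 dB.

+6 dB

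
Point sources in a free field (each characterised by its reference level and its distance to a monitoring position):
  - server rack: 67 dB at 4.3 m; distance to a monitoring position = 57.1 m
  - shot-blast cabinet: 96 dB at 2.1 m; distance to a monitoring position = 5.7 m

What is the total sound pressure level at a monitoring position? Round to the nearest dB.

87 dB

Propagate each source to the receiver with L = L_ref − 20·log₁₀(r/r_ref), then add intensities.
server rack: 67 − 20·log₁₀(57.1/4.3) = 67 − 22.46 = 44.54 dB.
shot-blast cabinet: 96 − 20·log₁₀(5.7/2.1) = 96 − 8.67 = 87.33 dB.
Σ 10^(L/10) = 5.404e+08 → L_total = 10·log₁₀(5.404e+08) = 87.33 dB.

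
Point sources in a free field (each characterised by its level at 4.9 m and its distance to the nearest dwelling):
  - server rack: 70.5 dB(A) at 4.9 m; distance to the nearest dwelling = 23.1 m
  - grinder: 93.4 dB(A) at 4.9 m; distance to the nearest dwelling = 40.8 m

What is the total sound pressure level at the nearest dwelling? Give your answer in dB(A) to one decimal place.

Propagate each source to the receiver with L = L_ref − 20·log₁₀(r/r_ref), then add intensities.
server rack: 70.5 − 20·log₁₀(23.1/4.9) = 70.5 − 13.47 = 57.03 dB(A).
grinder: 93.4 − 20·log₁₀(40.8/4.9) = 93.4 − 18.41 = 74.99 dB(A).
Σ 10^(L/10) = 3.206e+07 → L_total = 10·log₁₀(3.206e+07) = 75.06 dB(A).

75.1 dB(A)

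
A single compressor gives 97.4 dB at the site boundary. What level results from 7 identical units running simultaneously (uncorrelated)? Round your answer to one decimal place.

N identical incoherent sources raise the level by 10·log₁₀ N.
L_total = 97.4 + 10·log₁₀(7) = 97.4 + 8.451 = 105.85 dB.

105.9 dB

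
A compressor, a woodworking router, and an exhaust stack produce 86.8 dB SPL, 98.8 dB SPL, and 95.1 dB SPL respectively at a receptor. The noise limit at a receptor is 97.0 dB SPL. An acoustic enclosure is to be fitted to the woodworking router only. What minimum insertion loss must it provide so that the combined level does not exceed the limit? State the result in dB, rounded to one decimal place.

7.7 dB

Everything except the woodworking router sums to 10^(86.8/10) + 10^(95.1/10) = 3.715e+09 in linear terms, 95.70 dB SPL.
To meet 97.0 dB SPL overall, the treated woodworking router may contribute at most 10^(97.0/10) − 3.715e+09 = 1.297e+09, i.e. 91.13 dB SPL.
Required insertion loss = 98.8 − 91.13 = 7.67 dB.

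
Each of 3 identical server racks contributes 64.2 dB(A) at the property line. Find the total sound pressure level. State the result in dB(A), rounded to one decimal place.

With 3 equal, uncorrelated contributions the intensity is 3× that of one unit, giving a rise of 10·log₁₀ 3.
L_total = 64.2 + 10·log₁₀(3) = 64.2 + 4.771 = 68.97 dB(A).

69.0 dB(A)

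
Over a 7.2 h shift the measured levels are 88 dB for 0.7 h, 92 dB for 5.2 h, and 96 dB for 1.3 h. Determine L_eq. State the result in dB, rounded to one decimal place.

L_eq = 10·log₁₀[(1/T)·Σ tᵢ·10^(Lᵢ/10)] with T = 7.2 h.
Σ tᵢ·10^(Lᵢ/10) = 0.7·10^(88/10) + 5.2·10^(92/10) + 1.3·10^(96/10) = 1.386e+10.
L_eq = 10·log₁₀(1.386e+10/7.2) = 92.84 dB.

92.8 dB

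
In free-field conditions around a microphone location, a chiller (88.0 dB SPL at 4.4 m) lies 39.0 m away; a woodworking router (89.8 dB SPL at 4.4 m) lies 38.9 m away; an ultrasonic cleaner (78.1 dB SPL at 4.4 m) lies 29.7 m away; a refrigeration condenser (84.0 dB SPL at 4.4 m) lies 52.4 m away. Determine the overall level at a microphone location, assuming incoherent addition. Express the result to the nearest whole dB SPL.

74 dB SPL

Propagate each source to the receiver with L = L_ref − 20·log₁₀(r/r_ref), then add intensities.
chiller: 88.0 − 20·log₁₀(39.0/4.4) = 88.0 − 18.95 = 69.05 dB SPL.
woodworking router: 89.8 − 20·log₁₀(38.9/4.4) = 89.8 − 18.93 = 70.87 dB SPL.
ultrasonic cleaner: 78.1 − 20·log₁₀(29.7/4.4) = 78.1 − 16.59 = 61.51 dB SPL.
refrigeration condenser: 84.0 − 20·log₁₀(52.4/4.4) = 84.0 − 21.52 = 62.48 dB SPL.
Σ 10^(L/10) = 2.344e+07 → L_total = 10·log₁₀(2.344e+07) = 73.70 dB SPL.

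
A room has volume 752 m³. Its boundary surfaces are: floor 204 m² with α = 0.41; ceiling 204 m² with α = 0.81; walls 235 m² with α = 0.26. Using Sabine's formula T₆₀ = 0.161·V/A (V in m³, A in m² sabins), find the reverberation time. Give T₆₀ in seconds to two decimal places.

Total absorption A = 204·0.41 + 204·0.81 + 235·0.26 = 309.98 m² sabins.
T₆₀ = 0.161 × 752 / 309.98 = 0.391 s.

0.39 s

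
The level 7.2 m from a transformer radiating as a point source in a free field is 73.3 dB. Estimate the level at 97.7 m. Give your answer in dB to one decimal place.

50.6 dB

Spherical spreading from a point source gives a 20·log₁₀(r₂/r₁) drop.
L₂ = 73.3 − 20·log₁₀(97.7/7.2) = 73.3 − 22.651 = 50.65 dB.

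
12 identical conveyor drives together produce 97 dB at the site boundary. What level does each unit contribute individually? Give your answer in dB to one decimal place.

Dividing the total intensity by 12 lowers the level by 10·log₁₀ 12 = 10.792 dB: L₁ = 97 − 10.792.

86.2 dB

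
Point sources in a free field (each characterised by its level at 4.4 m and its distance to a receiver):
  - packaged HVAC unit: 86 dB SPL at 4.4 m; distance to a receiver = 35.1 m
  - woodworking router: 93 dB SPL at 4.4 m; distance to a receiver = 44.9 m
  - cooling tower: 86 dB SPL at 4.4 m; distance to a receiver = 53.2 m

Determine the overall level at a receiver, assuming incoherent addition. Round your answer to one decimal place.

Propagate each source to the receiver with L = L_ref − 20·log₁₀(r/r_ref), then add intensities.
packaged HVAC unit: 86 − 20·log₁₀(35.1/4.4) = 86 − 18.04 = 67.96 dB SPL.
woodworking router: 93 − 20·log₁₀(44.9/4.4) = 93 − 20.18 = 72.82 dB SPL.
cooling tower: 86 − 20·log₁₀(53.2/4.4) = 86 − 21.65 = 64.35 dB SPL.
Σ 10^(L/10) = 2.814e+07 → L_total = 10·log₁₀(2.814e+07) = 74.49 dB SPL.

74.5 dB SPL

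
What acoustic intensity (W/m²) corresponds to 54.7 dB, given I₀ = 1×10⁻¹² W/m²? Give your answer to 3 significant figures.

2.95e-07 W/m²

I = I₀·10^(L/10) = 10⁻¹² × 10^(54.7/10) = 10^(-6.530).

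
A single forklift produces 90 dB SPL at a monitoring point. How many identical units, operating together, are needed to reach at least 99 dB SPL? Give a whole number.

8

The shortfall is 99 − 90 = 9.0 dB, and N units add 10·log₁₀ N, so need 10·log₁₀ N ≥ 9.0.
N ≥ 10^(9.0/10) = 7.943, so N = 8.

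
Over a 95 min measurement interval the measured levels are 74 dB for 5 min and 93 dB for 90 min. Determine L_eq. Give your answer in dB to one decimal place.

Weight each interval's intensity by its duration and average over T = 95 min:
Σ tᵢ·10^(Lᵢ/10) = 5·10^(74/10) + 90·10^(93/10) = 1.797e+11.
L_eq = 10·log₁₀(1.797e+11/95) = 92.77 dB.

92.8 dB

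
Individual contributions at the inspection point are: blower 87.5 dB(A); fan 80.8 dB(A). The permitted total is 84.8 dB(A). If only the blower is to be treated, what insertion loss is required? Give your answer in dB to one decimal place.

Everything except the blower sums to 10^(80.8/10) = 1.202e+08 in linear terms, 80.80 dB(A).
To meet 84.8 dB(A) overall, the treated blower may contribute at most 10^(84.8/10) − 1.202e+08 = 1.818e+08, i.e. 82.60 dB(A).
Required insertion loss = 87.5 − 82.60 = 4.90 dB.

4.9 dB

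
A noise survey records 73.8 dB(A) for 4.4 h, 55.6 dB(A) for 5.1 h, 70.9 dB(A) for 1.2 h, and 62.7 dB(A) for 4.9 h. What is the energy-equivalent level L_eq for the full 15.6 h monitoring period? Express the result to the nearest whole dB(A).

69 dB(A)

Weight each interval's intensity by its duration and average over T = 15.6 h:
Σ tᵢ·10^(Lᵢ/10) = 4.4·10^(73.8/10) + 5.1·10^(55.6/10) + 1.2·10^(70.9/10) + 4.9·10^(62.7/10) = 1.313e+08.
L_eq = 10·log₁₀(1.313e+08/15.6) = 69.25 dB(A).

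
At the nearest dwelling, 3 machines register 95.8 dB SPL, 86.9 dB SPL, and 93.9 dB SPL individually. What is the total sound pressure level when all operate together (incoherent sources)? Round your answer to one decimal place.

Incoherent sources combine by intensity addition: L_total = 10·log₁₀(Σ 10^(L_i/10)).
Σ 10^(L/10) = 10^(95.8/10) + 10^(86.9/10) + 10^(93.9/10) = 6.746e+09.
L_total = 10·log₁₀(6.746e+09) = 98.29 dB SPL.

98.3 dB SPL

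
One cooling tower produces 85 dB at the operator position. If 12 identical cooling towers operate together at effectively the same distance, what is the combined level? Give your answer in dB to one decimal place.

L_total = L₁ + 10·log₁₀ N for N identical incoherent sources.
L_total = 85 + 10·log₁₀(12) = 85 + 10.792 = 95.79 dB.

95.8 dB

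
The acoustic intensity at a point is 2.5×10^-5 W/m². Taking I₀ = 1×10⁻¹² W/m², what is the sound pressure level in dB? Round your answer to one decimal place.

74.0 dB

I/I₀ = 2.5×10^-5/10⁻¹² = 2.5×10^7, and L = 10·log₁₀(I/I₀).
L = 10·(0.3979 + 7) = 73.98 dB.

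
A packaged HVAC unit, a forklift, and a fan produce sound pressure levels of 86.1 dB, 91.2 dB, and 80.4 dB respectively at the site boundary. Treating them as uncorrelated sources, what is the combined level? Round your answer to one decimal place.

Incoherent sources combine by intensity addition: L_total = 10·log₁₀(Σ 10^(L_i/10)).
Σ 10^(L/10) = 10^(86.1/10) + 10^(91.2/10) + 10^(80.4/10) = 1.835e+09.
L_total = 10·log₁₀(1.835e+09) = 92.64 dB.

92.6 dB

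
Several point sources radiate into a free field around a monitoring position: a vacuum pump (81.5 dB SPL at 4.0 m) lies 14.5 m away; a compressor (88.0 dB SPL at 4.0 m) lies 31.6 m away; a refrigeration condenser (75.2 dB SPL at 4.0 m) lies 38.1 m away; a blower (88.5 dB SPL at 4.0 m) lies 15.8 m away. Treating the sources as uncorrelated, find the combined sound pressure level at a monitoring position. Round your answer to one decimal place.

Propagate each source to the receiver with L = L_ref − 20·log₁₀(r/r_ref), then add intensities.
vacuum pump: 81.5 − 20·log₁₀(14.5/4.0) = 81.5 − 11.19 = 70.31 dB SPL.
compressor: 88.0 − 20·log₁₀(31.6/4.0) = 88.0 − 17.95 = 70.05 dB SPL.
refrigeration condenser: 75.2 − 20·log₁₀(38.1/4.0) = 75.2 − 19.58 = 55.62 dB SPL.
blower: 88.5 − 20·log₁₀(15.8/4.0) = 88.5 − 11.93 = 76.57 dB SPL.
Σ 10^(L/10) = 6.660e+07 → L_total = 10·log₁₀(6.660e+07) = 78.23 dB SPL.

78.2 dB SPL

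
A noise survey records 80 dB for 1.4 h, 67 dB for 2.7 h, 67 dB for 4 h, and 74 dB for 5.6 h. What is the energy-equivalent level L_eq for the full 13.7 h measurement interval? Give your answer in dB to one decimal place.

73.6 dB

Weight each interval's intensity by its duration and average over T = 13.7 h:
Σ tᵢ·10^(Lᵢ/10) = 1.4·10^(80/10) + 2.7·10^(67/10) + 4·10^(67/10) + 5.6·10^(74/10) = 3.142e+08.
L_eq = 10·log₁₀(3.142e+08/13.7) = 73.61 dB.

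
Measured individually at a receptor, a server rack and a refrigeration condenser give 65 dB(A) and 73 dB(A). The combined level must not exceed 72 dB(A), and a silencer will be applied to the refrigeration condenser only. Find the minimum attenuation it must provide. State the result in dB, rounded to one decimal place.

2.0 dB

Everything except the refrigeration condenser sums to 10^(65/10) = 3.162e+06 in linear terms, 65.00 dB(A).
The limit corresponds to 10^(72/10) = 1.585e+07; subtracting the fixed part leaves 1.269e+07 for the refrigeration condenser, i.e. 71.03 dB(A).
So the refrigeration condenser must be reduced from 73 to 71.03 dB(A): IL = 1.97 dB.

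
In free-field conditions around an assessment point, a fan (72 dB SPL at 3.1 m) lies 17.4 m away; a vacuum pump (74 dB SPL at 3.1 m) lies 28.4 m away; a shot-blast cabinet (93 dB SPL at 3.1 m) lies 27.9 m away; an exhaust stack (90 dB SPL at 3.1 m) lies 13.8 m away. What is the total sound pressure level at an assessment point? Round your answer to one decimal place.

Apply inverse-square spreading to bring every level to the receiver, then sum 10^(L/10).
fan: 72 − 20·log₁₀(17.4/3.1) = 72 − 14.98 = 57.02 dB SPL.
vacuum pump: 74 − 20·log₁₀(28.4/3.1) = 74 − 19.24 = 54.76 dB SPL.
shot-blast cabinet: 93 − 20·log₁₀(27.9/3.1) = 93 − 19.08 = 73.92 dB SPL.
exhaust stack: 90 − 20·log₁₀(13.8/3.1) = 90 − 12.97 = 77.03 dB SPL.
Σ 10^(L/10) = 7.590e+07 → L_total = 10·log₁₀(7.590e+07) = 78.80 dB SPL.

78.8 dB SPL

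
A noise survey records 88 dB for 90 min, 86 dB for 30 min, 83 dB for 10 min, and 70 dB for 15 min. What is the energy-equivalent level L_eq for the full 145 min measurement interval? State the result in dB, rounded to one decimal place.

86.9 dB

The energy average is taken in the linear domain: L_eq = 10·log₁₀[(Σ tᵢ·10^(Lᵢ/10))/T], T = 145 min.
Σ tᵢ·10^(Lᵢ/10) = 90·10^(88/10) + 30·10^(86/10) + 10·10^(83/10) + 15·10^(70/10) = 7.087e+10.
L_eq = 10·log₁₀(7.087e+10/145) = 86.89 dB.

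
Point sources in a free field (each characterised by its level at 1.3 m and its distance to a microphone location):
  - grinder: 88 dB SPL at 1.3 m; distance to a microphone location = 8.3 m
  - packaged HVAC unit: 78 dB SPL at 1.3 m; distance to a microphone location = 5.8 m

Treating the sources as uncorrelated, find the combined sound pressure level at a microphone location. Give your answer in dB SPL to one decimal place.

72.7 dB SPL

Propagate each source to the receiver with L = L_ref − 20·log₁₀(r/r_ref), then add intensities.
grinder: 88 − 20·log₁₀(8.3/1.3) = 88 − 16.10 = 71.90 dB SPL.
packaged HVAC unit: 78 − 20·log₁₀(5.8/1.3) = 78 − 12.99 = 65.01 dB SPL.
Σ 10^(L/10) = 1.865e+07 → L_total = 10·log₁₀(1.865e+07) = 72.71 dB SPL.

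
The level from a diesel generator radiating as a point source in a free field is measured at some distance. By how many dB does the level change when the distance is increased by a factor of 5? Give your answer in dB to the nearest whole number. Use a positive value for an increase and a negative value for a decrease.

-14 dB

Point-source spreading: ΔL = −20·log₁₀(r₂/r₁).
ΔL = −20·log₁₀(5) = -13.98 dB.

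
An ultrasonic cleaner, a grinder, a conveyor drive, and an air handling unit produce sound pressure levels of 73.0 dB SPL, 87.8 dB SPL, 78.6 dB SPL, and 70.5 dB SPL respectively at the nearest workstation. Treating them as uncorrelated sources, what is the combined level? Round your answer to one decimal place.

88.5 dB SPL

For uncorrelated sources the intensities add, so convert each level to linear form, sum, and take 10·log₁₀ of the total.
Σ 10^(L/10) = 10^(73.0/10) + 10^(87.8/10) + 10^(78.6/10) + 10^(70.5/10) = 7.062e+08.
L_total = 10·log₁₀(7.062e+08) = 88.49 dB SPL.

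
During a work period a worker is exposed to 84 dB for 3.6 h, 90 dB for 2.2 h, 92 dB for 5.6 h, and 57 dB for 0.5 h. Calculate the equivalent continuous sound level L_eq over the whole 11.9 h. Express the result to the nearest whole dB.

L_eq = 10·log₁₀[(1/T)·Σ tᵢ·10^(Lᵢ/10)] with T = 11.9 h.
Σ tᵢ·10^(Lᵢ/10) = 3.6·10^(84/10) + 2.2·10^(90/10) + 5.6·10^(92/10) + 0.5·10^(57/10) = 1.198e+10.
L_eq = 10·log₁₀(1.198e+10/11.9) = 90.03 dB.

90 dB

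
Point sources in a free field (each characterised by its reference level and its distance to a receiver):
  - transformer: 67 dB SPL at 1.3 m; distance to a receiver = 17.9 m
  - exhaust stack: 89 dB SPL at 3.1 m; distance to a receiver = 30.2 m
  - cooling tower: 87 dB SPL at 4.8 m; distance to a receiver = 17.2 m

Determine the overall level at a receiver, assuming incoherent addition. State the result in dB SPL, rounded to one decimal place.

76.8 dB SPL

Propagate each source to the receiver with L = L_ref − 20·log₁₀(r/r_ref), then add intensities.
transformer: 67 − 20·log₁₀(17.9/1.3) = 67 − 22.78 = 44.22 dB SPL.
exhaust stack: 89 − 20·log₁₀(30.2/3.1) = 89 − 19.77 = 69.23 dB SPL.
cooling tower: 87 − 20·log₁₀(17.2/4.8) = 87 − 11.09 = 75.91 dB SPL.
Σ 10^(L/10) = 4.743e+07 → L_total = 10·log₁₀(4.743e+07) = 76.76 dB SPL.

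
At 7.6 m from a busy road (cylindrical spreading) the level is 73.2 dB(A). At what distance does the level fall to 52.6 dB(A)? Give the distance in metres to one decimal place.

Line-source spreading drops the level by 10·log₁₀(r₂/r₁); inverting, r₂/r₁ = 10^(ΔL/10).
r₂ = 7.6·10^((73.2−52.6)/10) = 7.6·10^(20.6/10) = 872.60 m.

872.6 m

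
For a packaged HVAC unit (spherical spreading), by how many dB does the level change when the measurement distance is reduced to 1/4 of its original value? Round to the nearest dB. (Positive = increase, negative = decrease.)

Point-source spreading: ΔL = −20·log₁₀(r₂/r₁).
ΔL = −20·log₁₀(0.25) = +12.04 dB.

+12 dB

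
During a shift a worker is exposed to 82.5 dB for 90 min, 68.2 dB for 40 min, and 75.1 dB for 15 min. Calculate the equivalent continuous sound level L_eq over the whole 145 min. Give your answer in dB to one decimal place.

80.6 dB

The energy average is taken in the linear domain: L_eq = 10·log₁₀[(Σ tᵢ·10^(Lᵢ/10))/T], T = 145 min.
Σ tᵢ·10^(Lᵢ/10) = 90·10^(82.5/10) + 40·10^(68.2/10) + 15·10^(75.1/10) = 1.675e+10.
L_eq = 10·log₁₀(1.675e+10/145) = 80.63 dB.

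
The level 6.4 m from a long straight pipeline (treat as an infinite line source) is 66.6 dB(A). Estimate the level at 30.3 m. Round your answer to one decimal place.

59.8 dB(A)

For a line source, L₂ = L₁ − 10·log₁₀(r₂/r₁).
L₂ = 66.6 − 10·log₁₀(30.3/6.4) = 66.6 − 6.753 = 59.85 dB(A).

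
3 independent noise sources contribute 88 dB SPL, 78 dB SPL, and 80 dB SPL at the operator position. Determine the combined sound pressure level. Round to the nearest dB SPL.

89 dB SPL

For uncorrelated sources the intensities add, so convert each level to linear form, sum, and take 10·log₁₀ of the total.
Σ 10^(L/10) = 10^(88/10) + 10^(78/10) + 10^(80/10) = 7.941e+08.
L_total = 10·log₁₀(7.941e+08) = 89.00 dB SPL.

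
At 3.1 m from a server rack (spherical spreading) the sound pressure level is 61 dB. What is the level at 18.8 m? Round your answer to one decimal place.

Point-source attenuation: ΔL = 20·log₁₀(r₂/r₁) = 20·log₁₀(18.8/3.1) = 15.656 dB.
L₂ = 61 − 20·log₁₀(18.8/3.1) = 61 − 15.656 = 45.34 dB.

45.3 dB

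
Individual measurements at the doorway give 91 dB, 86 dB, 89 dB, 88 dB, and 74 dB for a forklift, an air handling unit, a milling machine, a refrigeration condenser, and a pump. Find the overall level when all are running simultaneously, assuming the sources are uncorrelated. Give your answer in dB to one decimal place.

Incoherent sources combine by intensity addition: L_total = 10·log₁₀(Σ 10^(L_i/10)).
Σ 10^(L/10) = 10^(91/10) + 10^(86/10) + 10^(89/10) + 10^(88/10) + 10^(74/10) = 3.107e+09.
L_total = 10·log₁₀(3.107e+09) = 94.92 dB.

94.9 dB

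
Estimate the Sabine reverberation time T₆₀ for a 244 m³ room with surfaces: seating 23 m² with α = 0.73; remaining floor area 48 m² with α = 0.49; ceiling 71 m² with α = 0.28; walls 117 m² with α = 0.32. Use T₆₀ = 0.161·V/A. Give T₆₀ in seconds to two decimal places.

0.40 s

Summing Sᵢαᵢ: 23·0.73 + 48·0.49 + 71·0.28 + 117·0.32 = 97.63 m².
T₆₀ = 0.161·V/A = 0.161·244/97.63 = 0.402 s.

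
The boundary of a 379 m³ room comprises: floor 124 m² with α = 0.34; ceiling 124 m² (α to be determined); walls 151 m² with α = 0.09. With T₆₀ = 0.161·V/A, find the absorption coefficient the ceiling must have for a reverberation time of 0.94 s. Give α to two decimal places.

0.07

Required total absorption A = 0.161·379/0.94 = 64.91 m².
Absorption from the other surfaces = 124·0.34 + 151·0.09 = 55.75 m², so the ceiling must supply 9.16 m² over 124 m².
α = 9.16/124 = 0.074.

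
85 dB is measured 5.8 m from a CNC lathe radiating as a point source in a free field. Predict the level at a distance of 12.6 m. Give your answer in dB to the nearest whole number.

Spherical spreading from a point source gives a 20·log₁₀(r₂/r₁) drop.
L₂ = 85 − 20·log₁₀(12.6/5.8) = 85 − 6.739 = 78.26 dB.

78 dB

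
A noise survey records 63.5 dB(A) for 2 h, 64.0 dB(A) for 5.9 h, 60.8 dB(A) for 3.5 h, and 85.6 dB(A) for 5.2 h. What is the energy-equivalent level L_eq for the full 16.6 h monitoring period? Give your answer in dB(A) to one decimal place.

Weight each interval's intensity by its duration and average over T = 16.6 h:
Σ tᵢ·10^(Lᵢ/10) = 2·10^(63.5/10) + 5.9·10^(64.0/10) + 3.5·10^(60.8/10) + 5.2·10^(85.6/10) = 1.912e+09.
L_eq = 10·log₁₀(1.912e+09/16.6) = 80.61 dB(A).

80.6 dB(A)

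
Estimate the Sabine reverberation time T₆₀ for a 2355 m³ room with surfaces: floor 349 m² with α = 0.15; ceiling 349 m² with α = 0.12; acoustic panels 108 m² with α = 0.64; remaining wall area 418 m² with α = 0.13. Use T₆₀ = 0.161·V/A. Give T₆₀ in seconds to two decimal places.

A = Σ Sᵢαᵢ = 349·0.15 + 349·0.12 + 108·0.64 + 418·0.13 = 217.69 m².
T₆₀ = 0.161 × 2355 / 217.69 = 1.742 s.

1.74 s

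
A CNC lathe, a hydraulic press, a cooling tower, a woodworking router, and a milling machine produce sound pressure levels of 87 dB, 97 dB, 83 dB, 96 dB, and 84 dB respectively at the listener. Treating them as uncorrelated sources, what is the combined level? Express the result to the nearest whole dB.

For uncorrelated sources the intensities add, so convert each level to linear form, sum, and take 10·log₁₀ of the total.
Σ 10^(L/10) = 10^(87/10) + 10^(97/10) + 10^(83/10) + 10^(96/10) + 10^(84/10) = 9.945e+09.
L_total = 10·log₁₀(9.945e+09) = 99.98 dB.

100 dB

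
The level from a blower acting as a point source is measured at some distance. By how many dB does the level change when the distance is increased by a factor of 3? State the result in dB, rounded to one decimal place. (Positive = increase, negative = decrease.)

-9.5 dB

With spherical spreading the level changes by −20·log₁₀(r₂/r₁).
ΔL = −20·log₁₀(3) = -9.54 dB.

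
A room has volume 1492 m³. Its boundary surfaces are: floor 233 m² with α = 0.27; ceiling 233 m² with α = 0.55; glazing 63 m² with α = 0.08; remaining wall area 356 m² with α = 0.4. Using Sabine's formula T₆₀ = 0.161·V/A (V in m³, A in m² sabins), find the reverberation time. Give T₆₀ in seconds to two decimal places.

Summing Sᵢαᵢ: 233·0.27 + 233·0.55 + 63·0.08 + 356·0.4 = 338.50 m².
T₆₀ = 0.161·V/A = 0.161·1492/338.50 = 0.710 s.

0.71 s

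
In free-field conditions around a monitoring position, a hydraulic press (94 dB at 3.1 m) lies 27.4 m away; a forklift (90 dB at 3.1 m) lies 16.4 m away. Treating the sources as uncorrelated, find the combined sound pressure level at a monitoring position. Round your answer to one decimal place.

Propagate each source to the receiver with L = L_ref − 20·log₁₀(r/r_ref), then add intensities.
hydraulic press: 94 − 20·log₁₀(27.4/3.1) = 94 − 18.93 = 75.07 dB.
forklift: 90 − 20·log₁₀(16.4/3.1) = 90 − 14.47 = 75.53 dB.
Σ 10^(L/10) = 6.788e+07 → L_total = 10·log₁₀(6.788e+07) = 78.32 dB.

78.3 dB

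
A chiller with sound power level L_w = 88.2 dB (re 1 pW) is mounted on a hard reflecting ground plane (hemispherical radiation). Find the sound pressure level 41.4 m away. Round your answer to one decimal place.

47.9 dB

L_p = L_w − 10·log₁₀(2π·r²) with r = 41.4 m.
2π·r² = 1.077e+04 m², 10·log₁₀ of that is 40.322 dB.
L_p = 88.2 − 40.322 = 47.88 dB.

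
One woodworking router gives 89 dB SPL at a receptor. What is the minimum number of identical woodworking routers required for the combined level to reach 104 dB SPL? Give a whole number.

32

N identical sources give L₁ + 10·log₁₀ N, so require 10·log₁₀ N ≥ 104 − 89 = 15.0 dB.
N ≥ 10^(15.0/10) = 31.623, so N = 32.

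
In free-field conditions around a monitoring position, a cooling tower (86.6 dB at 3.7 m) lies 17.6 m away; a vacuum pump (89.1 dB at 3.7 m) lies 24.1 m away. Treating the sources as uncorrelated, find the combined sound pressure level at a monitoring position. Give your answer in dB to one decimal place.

Apply inverse-square spreading to bring every level to the receiver, then sum 10^(L/10).
cooling tower: 86.6 − 20·log₁₀(17.6/3.7) = 86.6 − 13.55 = 73.05 dB.
vacuum pump: 89.1 − 20·log₁₀(24.1/3.7) = 89.1 − 16.28 = 72.82 dB.
Σ 10^(L/10) = 3.936e+07 → L_total = 10·log₁₀(3.936e+07) = 75.95 dB.

76.0 dB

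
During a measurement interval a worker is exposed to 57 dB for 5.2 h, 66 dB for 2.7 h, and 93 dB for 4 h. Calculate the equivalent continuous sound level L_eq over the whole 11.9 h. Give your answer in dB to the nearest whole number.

Weight each interval's intensity by its duration and average over T = 11.9 h:
Σ tᵢ·10^(Lᵢ/10) = 5.2·10^(57/10) + 2.7·10^(66/10) + 4·10^(93/10) = 7.994e+09.
L_eq = 10·log₁₀(7.994e+09/11.9) = 88.27 dB.

88 dB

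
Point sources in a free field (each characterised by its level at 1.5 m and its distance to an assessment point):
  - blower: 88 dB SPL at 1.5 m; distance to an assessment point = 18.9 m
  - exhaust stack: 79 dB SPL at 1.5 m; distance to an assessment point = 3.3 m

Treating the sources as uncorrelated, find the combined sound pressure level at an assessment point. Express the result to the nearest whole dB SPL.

Apply inverse-square spreading to bring every level to the receiver, then sum 10^(L/10).
blower: 88 − 20·log₁₀(18.9/1.5) = 88 − 22.01 = 65.99 dB SPL.
exhaust stack: 79 − 20·log₁₀(3.3/1.5) = 79 − 6.85 = 72.15 dB SPL.
Σ 10^(L/10) = 2.039e+07 → L_total = 10·log₁₀(2.039e+07) = 73.09 dB SPL.

73 dB SPL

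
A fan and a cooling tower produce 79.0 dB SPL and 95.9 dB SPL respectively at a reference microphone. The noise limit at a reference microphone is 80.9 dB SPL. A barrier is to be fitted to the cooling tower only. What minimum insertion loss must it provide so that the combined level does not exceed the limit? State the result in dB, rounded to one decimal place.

19.5 dB

Fixed contribution from the other source: Σ 10^(L/10) = 10^(79.0/10) = 7.943e+07 (79.00 dB SPL).
To meet 80.9 dB SPL overall, the treated cooling tower may contribute at most 10^(80.9/10) − 7.943e+07 = 4.359e+07, i.e. 76.39 dB SPL.
Required insertion loss = 95.9 − 76.39 = 19.51 dB.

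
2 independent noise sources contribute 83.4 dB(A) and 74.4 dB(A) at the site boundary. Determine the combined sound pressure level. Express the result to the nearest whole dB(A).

Incoherent sources combine by intensity addition: L_total = 10·log₁₀(Σ 10^(L_i/10)).
Σ 10^(L/10) = 10^(83.4/10) + 10^(74.4/10) = 2.463e+08.
L_total = 10·log₁₀(2.463e+08) = 83.91 dB(A).

84 dB(A)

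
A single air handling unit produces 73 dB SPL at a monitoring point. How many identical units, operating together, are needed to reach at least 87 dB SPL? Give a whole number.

26

Need L₁ + 10·log₁₀ N ≥ 87, i.e. log₁₀ N ≥ 1.40.
N ≥ 10^(14.0/10) = 25.119, so N = 26.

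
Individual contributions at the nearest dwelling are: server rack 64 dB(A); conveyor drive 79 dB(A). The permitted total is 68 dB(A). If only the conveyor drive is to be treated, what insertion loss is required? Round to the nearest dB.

The untreated sources together contribute 10^(64/10) = 2.512e+06, i.e. 64.00 dB(A).
The limit corresponds to 10^(68/10) = 6.310e+06; subtracting the fixed part leaves 3.798e+06 for the conveyor drive, i.e. 65.80 dB(A).
Required insertion loss = 79 − 65.80 = 13.20 dB.

13 dB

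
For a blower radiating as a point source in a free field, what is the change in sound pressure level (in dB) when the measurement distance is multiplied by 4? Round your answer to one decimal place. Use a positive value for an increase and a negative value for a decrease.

A point source loses 6 dB per doubling of distance; generally ΔL = −20·log₁₀(r₂/r₁).
ΔL = −20·log₁₀(4) = -12.04 dB.

-12.0 dB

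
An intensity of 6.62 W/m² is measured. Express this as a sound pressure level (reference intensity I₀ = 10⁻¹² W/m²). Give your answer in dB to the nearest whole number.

128 dB

L = 10·log₁₀(I/I₀) = 10·log₁₀(6.62/10⁻¹²) = 10·log₁₀(6.62×10^12).
L = 10·(0.8209 + 12) = 128.21 dB.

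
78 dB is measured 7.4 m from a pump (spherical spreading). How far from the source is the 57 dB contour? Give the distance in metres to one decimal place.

83.0 m

For a point source L₁ − L₂ = 20·log₁₀(r₂/r₁), so r₂ = r₁·10^((L₁−L₂)/20).
r₂ = 7.4·10^((78−57)/20) = 7.4·10^(21.0/20) = 83.03 m.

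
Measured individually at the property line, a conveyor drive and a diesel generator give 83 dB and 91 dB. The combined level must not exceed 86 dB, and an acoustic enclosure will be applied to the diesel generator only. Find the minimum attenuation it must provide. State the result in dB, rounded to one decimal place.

The untreated sources together contribute 10^(83/10) = 1.995e+08, i.e. 83.00 dB.
To meet 86 dB overall, the treated diesel generator may contribute at most 10^(86/10) − 1.995e+08 = 1.986e+08, i.e. 82.98 dB.
Required insertion loss = 91 − 82.98 = 8.02 dB.

8.0 dB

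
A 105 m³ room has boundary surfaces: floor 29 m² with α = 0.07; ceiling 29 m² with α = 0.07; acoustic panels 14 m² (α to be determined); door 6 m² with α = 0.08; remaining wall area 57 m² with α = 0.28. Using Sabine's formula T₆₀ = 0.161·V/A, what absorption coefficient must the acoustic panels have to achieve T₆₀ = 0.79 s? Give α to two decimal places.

0.06

From T₆₀ = 0.161·V/A, the target T₆₀ = 0.79 s needs A = 0.161·105/0.79 = 21.40 m².
Absorption from the other surfaces = 29·0.07 + 29·0.07 + 6·0.08 + 57·0.28 = 20.50 m², so the acoustic panels must supply 0.90 m² over 14 m².
α = 0.90/14 = 0.064.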